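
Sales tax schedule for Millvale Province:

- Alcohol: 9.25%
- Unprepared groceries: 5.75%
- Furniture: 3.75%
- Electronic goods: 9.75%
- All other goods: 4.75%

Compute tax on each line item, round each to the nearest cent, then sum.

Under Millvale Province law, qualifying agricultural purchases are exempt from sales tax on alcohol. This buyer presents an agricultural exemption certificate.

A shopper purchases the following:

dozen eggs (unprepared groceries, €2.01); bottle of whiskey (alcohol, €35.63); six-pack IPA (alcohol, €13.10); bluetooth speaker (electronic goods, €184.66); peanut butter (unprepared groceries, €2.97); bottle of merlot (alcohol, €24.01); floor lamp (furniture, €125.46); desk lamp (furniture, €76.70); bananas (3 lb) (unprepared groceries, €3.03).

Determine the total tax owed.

€26.04

Dozen eggs €2.01: unprepared groceries → 5.75% → €0.12
Bottle of whiskey €35.63: alcohol, buyer-exempt → 0% → €0.00
Six-pack IPA €13.10: alcohol, buyer-exempt → 0% → €0.00
Bluetooth speaker €184.66: electronic goods → 9.75% → €18.00
Peanut butter €2.97: unprepared groceries → 5.75% → €0.17
Bottle of merlot €24.01: alcohol, buyer-exempt → 0% → €0.00
Floor lamp €125.46: furniture → 3.75% → €4.70
Desk lamp €76.70: furniture → 3.75% → €2.88
Bananas (3 lb) €3.03: unprepared groceries → 5.75% → €0.17
Total tax = €0.12 + €18.00 + €0.17 + €4.70 + €2.88 + €0.17 = €26.04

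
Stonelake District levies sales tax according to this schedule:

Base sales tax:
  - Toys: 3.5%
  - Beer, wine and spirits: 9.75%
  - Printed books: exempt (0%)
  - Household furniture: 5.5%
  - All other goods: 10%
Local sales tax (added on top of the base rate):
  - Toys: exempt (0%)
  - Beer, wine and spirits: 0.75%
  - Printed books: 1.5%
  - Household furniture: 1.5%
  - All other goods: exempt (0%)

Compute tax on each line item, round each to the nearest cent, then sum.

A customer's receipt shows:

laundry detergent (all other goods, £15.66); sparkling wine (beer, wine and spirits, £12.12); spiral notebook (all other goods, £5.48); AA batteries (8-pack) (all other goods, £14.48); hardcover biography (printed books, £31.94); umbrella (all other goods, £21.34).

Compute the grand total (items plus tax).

Laundry detergent £15.66: all other goods → 10% + 0% local = 10% → £1.57
Sparkling wine £12.12: beer, wine and spirits → 9.75% + 0.75% local = 10.5% → £1.27
Spiral notebook £5.48: all other goods → 10% + 0% local = 10% → £0.55
AA batteries (8-pack) £14.48: all other goods → 10% + 0% local = 10% → £1.45
Hardcover biography £31.94: printed books → 0% + 1.5% local = 1.5% → £0.48
Umbrella £21.34: all other goods → 10% + 0% local = 10% → £2.13
Subtotal = £101.02; tax = £7.45; total due = £108.47

£108.47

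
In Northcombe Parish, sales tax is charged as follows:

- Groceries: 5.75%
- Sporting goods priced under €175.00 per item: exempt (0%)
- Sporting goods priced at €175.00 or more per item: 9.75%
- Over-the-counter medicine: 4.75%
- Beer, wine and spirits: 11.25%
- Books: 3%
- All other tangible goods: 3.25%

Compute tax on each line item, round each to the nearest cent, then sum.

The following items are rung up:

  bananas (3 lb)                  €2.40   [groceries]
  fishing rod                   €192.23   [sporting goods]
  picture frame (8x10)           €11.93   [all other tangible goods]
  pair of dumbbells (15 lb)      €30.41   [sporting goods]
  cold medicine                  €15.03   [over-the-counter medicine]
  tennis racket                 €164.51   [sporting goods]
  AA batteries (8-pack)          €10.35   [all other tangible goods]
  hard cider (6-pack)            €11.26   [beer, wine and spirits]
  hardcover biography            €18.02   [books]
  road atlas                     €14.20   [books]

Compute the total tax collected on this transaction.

Bananas (3 lb) €2.40: groceries → 5.75% → €0.14
Fishing rod €192.23: sporting goods, €175.00 or more → 9.75% → €18.74
Picture frame (8x10) €11.93: all other tangible goods → 3.25% → €0.39
Pair of dumbbells (15 lb) €30.41: sporting goods, under €175.00 → 0% → €0.00
Cold medicine €15.03: over-the-counter medicine → 4.75% → €0.71
Tennis racket €164.51: sporting goods, under €175.00 → 0% → €0.00
AA batteries (8-pack) €10.35: all other tangible goods → 3.25% → €0.34
Hard cider (6-pack) €11.26: beer, wine and spirits → 11.25% → €1.27
Hardcover biography €18.02: books → 3% → €0.54
Road atlas €14.20: books → 3% → €0.43
Total tax = €0.14 + €18.74 + €0.39 + €0.71 + €0.34 + €1.27 + €0.54 + €0.43 = €22.56

€22.56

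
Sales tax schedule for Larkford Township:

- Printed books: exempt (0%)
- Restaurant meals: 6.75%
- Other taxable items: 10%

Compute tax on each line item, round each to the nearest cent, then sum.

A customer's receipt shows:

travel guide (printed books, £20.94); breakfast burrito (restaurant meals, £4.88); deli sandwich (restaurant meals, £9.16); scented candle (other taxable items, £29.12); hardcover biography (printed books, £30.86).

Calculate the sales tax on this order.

Travel guide £20.94: printed books → 0% → £0.00
Breakfast burrito £4.88: restaurant meals → 6.75% → £0.33
Deli sandwich £9.16: restaurant meals → 6.75% → £0.62
Scented candle £29.12: other taxable items → 10% → £2.91
Hardcover biography £30.86: printed books → 0% → £0.00
Total tax = £0.33 + £0.62 + £2.91 = £3.86

£3.86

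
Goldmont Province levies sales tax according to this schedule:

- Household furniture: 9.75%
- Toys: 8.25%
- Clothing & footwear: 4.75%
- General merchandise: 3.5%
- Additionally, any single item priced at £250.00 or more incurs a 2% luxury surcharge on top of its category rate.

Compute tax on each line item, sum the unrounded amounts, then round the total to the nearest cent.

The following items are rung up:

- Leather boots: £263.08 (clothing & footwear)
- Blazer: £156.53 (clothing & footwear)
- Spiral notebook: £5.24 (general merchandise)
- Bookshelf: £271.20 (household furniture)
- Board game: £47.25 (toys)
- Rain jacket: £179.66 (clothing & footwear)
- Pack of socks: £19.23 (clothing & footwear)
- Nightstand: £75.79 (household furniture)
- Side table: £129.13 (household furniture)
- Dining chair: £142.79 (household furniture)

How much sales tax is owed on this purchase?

Leather boots £263.08: clothing & footwear → 4.75% + 2% surcharge = 6.75% → £17.7579
Blazer £156.53: clothing & footwear → 4.75% → £7.435175
Spiral notebook £5.24: general merchandise → 3.5% → £0.1834
Bookshelf £271.20: household furniture → 9.75% + 2% surcharge = 11.75% → £31.866
Board game £47.25: toys → 8.25% → £3.898125
Rain jacket £179.66: clothing & footwear → 4.75% → £8.53385
Pack of socks £19.23: clothing & footwear → 4.75% → £0.913425
Nightstand £75.79: household furniture → 9.75% → £7.389525
Side table £129.13: household furniture → 9.75% → £12.590175
Dining chair £142.79: household furniture → 9.75% → £13.922025
Unrounded tax sum = £104.4896 → £104.49

£104.49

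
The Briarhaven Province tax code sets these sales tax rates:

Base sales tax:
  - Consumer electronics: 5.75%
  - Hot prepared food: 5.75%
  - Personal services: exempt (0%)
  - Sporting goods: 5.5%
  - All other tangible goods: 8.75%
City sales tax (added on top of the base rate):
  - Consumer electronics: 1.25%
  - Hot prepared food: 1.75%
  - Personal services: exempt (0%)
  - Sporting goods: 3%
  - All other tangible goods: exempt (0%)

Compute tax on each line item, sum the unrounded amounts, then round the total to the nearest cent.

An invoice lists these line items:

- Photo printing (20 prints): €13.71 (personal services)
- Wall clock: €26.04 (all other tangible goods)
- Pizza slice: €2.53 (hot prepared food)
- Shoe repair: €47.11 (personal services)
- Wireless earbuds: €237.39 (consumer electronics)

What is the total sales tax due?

Photo printing (20 prints) €13.71: personal services → 0% + 0% city = 0% → €0.00
Wall clock €26.04: all other tangible goods → 8.75% + 0% city = 8.75% → €2.2785
Pizza slice €2.53: hot prepared food → 5.75% + 1.75% city = 7.5% → €0.18975
Shoe repair €47.11: personal services → 0% + 0% city = 0% → €0.00
Wireless earbuds €237.39: consumer electronics → 5.75% + 1.25% city = 7% → €16.6173
Unrounded tax sum = €19.08555 → €19.09

€19.09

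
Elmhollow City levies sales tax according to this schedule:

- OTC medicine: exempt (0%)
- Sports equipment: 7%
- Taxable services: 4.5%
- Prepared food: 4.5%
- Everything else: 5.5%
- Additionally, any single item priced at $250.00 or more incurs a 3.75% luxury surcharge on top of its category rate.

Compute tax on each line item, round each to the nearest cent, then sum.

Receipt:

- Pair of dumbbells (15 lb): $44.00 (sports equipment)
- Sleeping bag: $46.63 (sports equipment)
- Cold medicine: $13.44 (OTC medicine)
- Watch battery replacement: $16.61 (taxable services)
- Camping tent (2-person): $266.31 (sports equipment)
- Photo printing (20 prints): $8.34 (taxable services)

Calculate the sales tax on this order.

$36.10

Pair of dumbbells (15 lb) $44.00: sports equipment → 7% → $3.08
Sleeping bag $46.63: sports equipment → 7% → $3.26
Cold medicine $13.44: OTC medicine → 0% → $0.00
Watch battery replacement $16.61: taxable services → 4.5% → $0.75
Camping tent (2-person) $266.31: sports equipment → 7% + 3.75% surcharge = 10.75% → $28.63
Photo printing (20 prints) $8.34: taxable services → 4.5% → $0.38
Total tax = $3.08 + $3.26 + $0.75 + $28.63 + $0.38 = $36.10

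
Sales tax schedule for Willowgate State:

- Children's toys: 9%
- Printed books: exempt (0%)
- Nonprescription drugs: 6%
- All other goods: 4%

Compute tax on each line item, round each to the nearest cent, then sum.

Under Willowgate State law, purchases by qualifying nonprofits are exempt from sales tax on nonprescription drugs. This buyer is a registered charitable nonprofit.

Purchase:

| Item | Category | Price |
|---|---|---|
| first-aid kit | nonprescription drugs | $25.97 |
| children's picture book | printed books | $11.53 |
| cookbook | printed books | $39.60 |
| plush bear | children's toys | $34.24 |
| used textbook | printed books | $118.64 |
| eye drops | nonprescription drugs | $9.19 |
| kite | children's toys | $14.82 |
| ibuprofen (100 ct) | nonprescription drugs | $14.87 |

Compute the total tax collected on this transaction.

First-aid kit $25.97: nonprescription drugs, buyer-exempt → 0% → $0.00
Children's picture book $11.53: printed books → 0% → $0.00
Cookbook $39.60: printed books → 0% → $0.00
Plush bear $34.24: children's toys → 9% → $3.08
Used textbook $118.64: printed books → 0% → $0.00
Eye drops $9.19: nonprescription drugs, buyer-exempt → 0% → $0.00
Kite $14.82: children's toys → 9% → $1.33
Ibuprofen (100 ct) $14.87: nonprescription drugs, buyer-exempt → 0% → $0.00
Total tax = $3.08 + $1.33 = $4.41

$4.41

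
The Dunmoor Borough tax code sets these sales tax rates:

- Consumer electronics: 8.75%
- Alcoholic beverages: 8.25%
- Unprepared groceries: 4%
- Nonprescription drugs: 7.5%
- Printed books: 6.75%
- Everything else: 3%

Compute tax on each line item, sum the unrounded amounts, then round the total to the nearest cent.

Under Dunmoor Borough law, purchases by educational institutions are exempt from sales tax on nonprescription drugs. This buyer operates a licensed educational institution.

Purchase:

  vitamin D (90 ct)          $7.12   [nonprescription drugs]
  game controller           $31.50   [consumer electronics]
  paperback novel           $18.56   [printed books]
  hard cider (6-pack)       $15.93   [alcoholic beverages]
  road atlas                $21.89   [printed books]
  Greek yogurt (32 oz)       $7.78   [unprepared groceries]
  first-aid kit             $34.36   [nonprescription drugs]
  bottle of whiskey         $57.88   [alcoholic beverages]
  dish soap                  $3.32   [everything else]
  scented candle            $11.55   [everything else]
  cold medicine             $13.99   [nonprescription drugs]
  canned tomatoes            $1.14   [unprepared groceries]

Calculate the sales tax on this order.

Vitamin D (90 ct) $7.12: nonprescription drugs, buyer-exempt → 0% → $0.00
Game controller $31.50: consumer electronics → 8.75% → $2.75625
Paperback novel $18.56: printed books → 6.75% → $1.2528
Hard cider (6-pack) $15.93: alcoholic beverages → 8.25% → $1.314225
Road atlas $21.89: printed books → 6.75% → $1.477575
Greek yogurt (32 oz) $7.78: unprepared groceries → 4% → $0.3112
First-aid kit $34.36: nonprescription drugs, buyer-exempt → 0% → $0.00
Bottle of whiskey $57.88: alcoholic beverages → 8.25% → $4.7751
Dish soap $3.32: everything else → 3% → $0.0996
Scented candle $11.55: everything else → 3% → $0.3465
Cold medicine $13.99: nonprescription drugs, buyer-exempt → 0% → $0.00
Canned tomatoes $1.14: unprepared groceries → 4% → $0.0456
Unrounded tax sum = $12.37885 → $12.38

$12.38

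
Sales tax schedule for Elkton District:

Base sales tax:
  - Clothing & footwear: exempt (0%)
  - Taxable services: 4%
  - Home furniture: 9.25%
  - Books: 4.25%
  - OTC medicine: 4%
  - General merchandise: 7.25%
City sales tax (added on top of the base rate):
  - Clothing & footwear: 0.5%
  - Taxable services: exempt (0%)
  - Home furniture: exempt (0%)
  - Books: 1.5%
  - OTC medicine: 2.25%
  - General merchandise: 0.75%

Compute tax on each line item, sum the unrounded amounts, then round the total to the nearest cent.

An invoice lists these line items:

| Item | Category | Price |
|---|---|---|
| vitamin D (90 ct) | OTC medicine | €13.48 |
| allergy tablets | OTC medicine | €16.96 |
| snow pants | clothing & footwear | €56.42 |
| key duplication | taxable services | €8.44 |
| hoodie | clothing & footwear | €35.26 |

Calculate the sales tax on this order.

€2.70

Vitamin D (90 ct) €13.48: OTC medicine → 4% + 2.25% city = 6.25% → €0.8425
Allergy tablets €16.96: OTC medicine → 4% + 2.25% city = 6.25% → €1.06
Snow pants €56.42: clothing & footwear → 0% + 0.5% city = 0.5% → €0.2821
Key duplication €8.44: taxable services → 4% + 0% city = 4% → €0.3376
Hoodie €35.26: clothing & footwear → 0% + 0.5% city = 0.5% → €0.1763
Unrounded tax sum = €2.6985 → €2.70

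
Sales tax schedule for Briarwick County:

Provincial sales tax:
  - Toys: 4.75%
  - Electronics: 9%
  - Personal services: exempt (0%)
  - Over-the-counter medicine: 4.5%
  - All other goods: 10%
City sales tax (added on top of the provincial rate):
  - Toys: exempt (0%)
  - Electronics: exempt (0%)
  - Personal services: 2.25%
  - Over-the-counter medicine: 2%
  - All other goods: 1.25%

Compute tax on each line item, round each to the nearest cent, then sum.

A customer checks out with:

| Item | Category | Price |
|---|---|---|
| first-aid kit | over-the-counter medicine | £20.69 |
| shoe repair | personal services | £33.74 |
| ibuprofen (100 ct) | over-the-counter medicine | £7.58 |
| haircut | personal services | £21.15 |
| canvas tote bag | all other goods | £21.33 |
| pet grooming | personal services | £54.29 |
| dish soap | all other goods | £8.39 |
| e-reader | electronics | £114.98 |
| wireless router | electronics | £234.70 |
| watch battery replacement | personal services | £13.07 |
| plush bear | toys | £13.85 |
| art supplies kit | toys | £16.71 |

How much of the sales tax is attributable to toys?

Plush bear £13.85: toys → 4.75% + 0% city = 4.75% → £0.66
Art supplies kit £16.71: toys → 4.75% + 0% city = 4.75% → £0.79
Tax on toys = £0.66 + £0.79 = £1.45

£1.45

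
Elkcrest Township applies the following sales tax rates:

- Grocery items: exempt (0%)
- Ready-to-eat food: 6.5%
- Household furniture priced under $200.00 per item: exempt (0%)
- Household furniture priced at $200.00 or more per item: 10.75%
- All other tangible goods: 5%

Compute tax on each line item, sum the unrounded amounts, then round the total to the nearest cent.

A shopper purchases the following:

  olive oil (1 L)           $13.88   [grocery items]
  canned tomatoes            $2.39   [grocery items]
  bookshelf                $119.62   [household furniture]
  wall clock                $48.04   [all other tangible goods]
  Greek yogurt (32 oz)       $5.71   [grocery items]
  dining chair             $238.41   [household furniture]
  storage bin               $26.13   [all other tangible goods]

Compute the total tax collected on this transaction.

$29.34

Olive oil (1 L) $13.88: grocery items → 0% → $0.00
Canned tomatoes $2.39: grocery items → 0% → $0.00
Bookshelf $119.62: household furniture, under $200.00 → 0% → $0.00
Wall clock $48.04: all other tangible goods → 5% → $2.402
Greek yogurt (32 oz) $5.71: grocery items → 0% → $0.00
Dining chair $238.41: household furniture, $200.00 or more → 10.75% → $25.629075
Storage bin $26.13: all other tangible goods → 5% → $1.3065
Unrounded tax sum = $29.337575 → $29.34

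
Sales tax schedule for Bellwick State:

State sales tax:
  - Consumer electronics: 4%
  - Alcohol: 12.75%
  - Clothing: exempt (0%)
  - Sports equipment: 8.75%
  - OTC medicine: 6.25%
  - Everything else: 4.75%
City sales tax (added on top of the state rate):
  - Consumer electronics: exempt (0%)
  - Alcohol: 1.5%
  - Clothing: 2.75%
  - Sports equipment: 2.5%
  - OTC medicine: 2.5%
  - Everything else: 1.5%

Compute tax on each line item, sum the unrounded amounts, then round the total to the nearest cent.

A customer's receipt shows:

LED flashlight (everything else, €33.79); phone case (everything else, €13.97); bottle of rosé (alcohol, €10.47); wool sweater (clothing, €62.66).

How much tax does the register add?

LED flashlight €33.79: everything else → 4.75% + 1.5% city = 6.25% → €2.111875
Phone case €13.97: everything else → 4.75% + 1.5% city = 6.25% → €0.873125
Bottle of rosé €10.47: alcohol → 12.75% + 1.5% city = 14.25% → €1.491975
Wool sweater €62.66: clothing → 0% + 2.75% city = 2.75% → €1.72315
Unrounded tax sum = €6.200125 → €6.20

€6.20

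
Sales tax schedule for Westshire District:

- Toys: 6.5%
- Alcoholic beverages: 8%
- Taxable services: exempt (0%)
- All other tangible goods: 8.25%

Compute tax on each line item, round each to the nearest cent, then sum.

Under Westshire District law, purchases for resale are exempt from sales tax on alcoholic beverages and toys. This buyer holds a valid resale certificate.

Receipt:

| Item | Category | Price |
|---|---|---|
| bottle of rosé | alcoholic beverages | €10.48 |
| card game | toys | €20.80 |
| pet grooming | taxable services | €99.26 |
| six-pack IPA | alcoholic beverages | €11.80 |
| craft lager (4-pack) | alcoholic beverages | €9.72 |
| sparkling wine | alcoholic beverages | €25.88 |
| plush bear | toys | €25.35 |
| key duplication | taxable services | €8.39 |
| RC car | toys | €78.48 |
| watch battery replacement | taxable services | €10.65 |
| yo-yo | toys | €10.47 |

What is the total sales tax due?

Bottle of rosé €10.48: alcoholic beverages, buyer-exempt → 0% → €0.00
Card game €20.80: toys, buyer-exempt → 0% → €0.00
Pet grooming €99.26: taxable services → 0% → €0.00
Six-pack IPA €11.80: alcoholic beverages, buyer-exempt → 0% → €0.00
Craft lager (4-pack) €9.72: alcoholic beverages, buyer-exempt → 0% → €0.00
Sparkling wine €25.88: alcoholic beverages, buyer-exempt → 0% → €0.00
Plush bear €25.35: toys, buyer-exempt → 0% → €0.00
Key duplication €8.39: taxable services → 0% → €0.00
RC car €78.48: toys, buyer-exempt → 0% → €0.00
Watch battery replacement €10.65: taxable services → 0% → €0.00
Yo-yo €10.47: toys, buyer-exempt → 0% → €0.00
Total tax = €0.00

€0.00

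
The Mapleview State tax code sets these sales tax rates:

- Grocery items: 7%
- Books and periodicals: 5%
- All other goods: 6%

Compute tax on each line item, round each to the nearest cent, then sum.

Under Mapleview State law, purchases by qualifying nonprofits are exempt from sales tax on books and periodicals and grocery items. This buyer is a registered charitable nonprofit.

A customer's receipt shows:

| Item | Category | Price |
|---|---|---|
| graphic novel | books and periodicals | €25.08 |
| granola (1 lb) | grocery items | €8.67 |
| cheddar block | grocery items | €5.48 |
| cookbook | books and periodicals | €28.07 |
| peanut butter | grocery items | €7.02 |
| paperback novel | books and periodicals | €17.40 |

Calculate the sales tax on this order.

€0.00

Graphic novel €25.08: books and periodicals, buyer-exempt → 0% → €0.00
Granola (1 lb) €8.67: grocery items, buyer-exempt → 0% → €0.00
Cheddar block €5.48: grocery items, buyer-exempt → 0% → €0.00
Cookbook €28.07: books and periodicals, buyer-exempt → 0% → €0.00
Peanut butter €7.02: grocery items, buyer-exempt → 0% → €0.00
Paperback novel €17.40: books and periodicals, buyer-exempt → 0% → €0.00
Total tax = €0.00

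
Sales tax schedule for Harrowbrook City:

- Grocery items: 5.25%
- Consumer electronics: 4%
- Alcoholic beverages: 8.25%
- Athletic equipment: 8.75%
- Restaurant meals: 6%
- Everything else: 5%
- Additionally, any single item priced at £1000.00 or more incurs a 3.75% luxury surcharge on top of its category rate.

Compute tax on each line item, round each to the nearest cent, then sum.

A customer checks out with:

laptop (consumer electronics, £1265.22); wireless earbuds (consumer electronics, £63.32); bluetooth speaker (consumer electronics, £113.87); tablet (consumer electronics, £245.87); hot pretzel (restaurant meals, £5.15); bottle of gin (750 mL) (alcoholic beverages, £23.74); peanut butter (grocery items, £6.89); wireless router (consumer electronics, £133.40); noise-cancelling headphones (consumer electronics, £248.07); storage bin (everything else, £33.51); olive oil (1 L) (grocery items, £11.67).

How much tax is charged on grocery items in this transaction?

£0.97

Peanut butter £6.89: grocery items → 5.25% → £0.36
Olive oil (1 L) £11.67: grocery items → 5.25% → £0.61
Tax on grocery items = £0.36 + £0.61 = £0.97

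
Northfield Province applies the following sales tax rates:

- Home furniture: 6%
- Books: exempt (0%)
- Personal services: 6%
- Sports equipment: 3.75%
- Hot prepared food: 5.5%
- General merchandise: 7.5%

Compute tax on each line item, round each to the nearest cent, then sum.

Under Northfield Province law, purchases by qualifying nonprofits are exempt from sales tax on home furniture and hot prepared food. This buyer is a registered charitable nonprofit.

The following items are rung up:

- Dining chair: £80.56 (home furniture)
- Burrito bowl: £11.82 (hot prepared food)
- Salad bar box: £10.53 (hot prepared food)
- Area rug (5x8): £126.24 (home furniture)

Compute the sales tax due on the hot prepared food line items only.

£0.00

Burrito bowl £11.82: hot prepared food, buyer-exempt → 0% → £0.00
Salad bar box £10.53: hot prepared food, buyer-exempt → 0% → £0.00
Tax on hot prepared food = £0.00 + £0.00 = £0.00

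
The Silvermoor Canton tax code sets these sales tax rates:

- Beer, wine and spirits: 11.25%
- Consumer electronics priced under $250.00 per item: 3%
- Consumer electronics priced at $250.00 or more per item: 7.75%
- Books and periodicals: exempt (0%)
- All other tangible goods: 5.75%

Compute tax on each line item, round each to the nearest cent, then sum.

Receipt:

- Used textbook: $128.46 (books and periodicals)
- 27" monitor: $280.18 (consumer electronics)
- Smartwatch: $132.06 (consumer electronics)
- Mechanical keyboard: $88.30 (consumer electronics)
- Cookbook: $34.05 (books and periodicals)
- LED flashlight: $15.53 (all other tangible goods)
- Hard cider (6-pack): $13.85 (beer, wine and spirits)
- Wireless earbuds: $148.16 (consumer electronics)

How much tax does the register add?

Used textbook $128.46: books and periodicals → 0% → $0.00
27" monitor $280.18: consumer electronics, $250.00 or more → 7.75% → $21.71
Smartwatch $132.06: consumer electronics, under $250.00 → 3% → $3.96
Mechanical keyboard $88.30: consumer electronics, under $250.00 → 3% → $2.65
Cookbook $34.05: books and periodicals → 0% → $0.00
LED flashlight $15.53: all other tangible goods → 5.75% → $0.89
Hard cider (6-pack) $13.85: beer, wine and spirits → 11.25% → $1.56
Wireless earbuds $148.16: consumer electronics, under $250.00 → 3% → $4.44
Total tax = $21.71 + $3.96 + $2.65 + $0.89 + $1.56 + $4.44 = $35.21

$35.21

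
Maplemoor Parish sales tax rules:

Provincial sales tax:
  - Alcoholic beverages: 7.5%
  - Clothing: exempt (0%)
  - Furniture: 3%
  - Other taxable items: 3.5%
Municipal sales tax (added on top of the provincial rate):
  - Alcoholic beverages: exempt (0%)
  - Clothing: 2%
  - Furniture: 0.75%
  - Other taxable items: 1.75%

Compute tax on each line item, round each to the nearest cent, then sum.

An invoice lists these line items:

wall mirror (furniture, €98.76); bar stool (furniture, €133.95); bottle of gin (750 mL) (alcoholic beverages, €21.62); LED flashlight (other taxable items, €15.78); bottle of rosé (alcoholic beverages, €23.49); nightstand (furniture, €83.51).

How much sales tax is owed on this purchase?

Wall mirror €98.76: furniture → 3% + 0.75% municipal = 3.75% → €3.70
Bar stool €133.95: furniture → 3% + 0.75% municipal = 3.75% → €5.02
Bottle of gin (750 mL) €21.62: alcoholic beverages → 7.5% + 0% municipal = 7.5% → €1.62
LED flashlight €15.78: other taxable items → 3.5% + 1.75% municipal = 5.25% → €0.83
Bottle of rosé €23.49: alcoholic beverages → 7.5% + 0% municipal = 7.5% → €1.76
Nightstand €83.51: furniture → 3% + 0.75% municipal = 3.75% → €3.13
Total tax = €3.70 + €5.02 + €1.62 + €0.83 + €1.76 + €3.13 = €16.06

€16.06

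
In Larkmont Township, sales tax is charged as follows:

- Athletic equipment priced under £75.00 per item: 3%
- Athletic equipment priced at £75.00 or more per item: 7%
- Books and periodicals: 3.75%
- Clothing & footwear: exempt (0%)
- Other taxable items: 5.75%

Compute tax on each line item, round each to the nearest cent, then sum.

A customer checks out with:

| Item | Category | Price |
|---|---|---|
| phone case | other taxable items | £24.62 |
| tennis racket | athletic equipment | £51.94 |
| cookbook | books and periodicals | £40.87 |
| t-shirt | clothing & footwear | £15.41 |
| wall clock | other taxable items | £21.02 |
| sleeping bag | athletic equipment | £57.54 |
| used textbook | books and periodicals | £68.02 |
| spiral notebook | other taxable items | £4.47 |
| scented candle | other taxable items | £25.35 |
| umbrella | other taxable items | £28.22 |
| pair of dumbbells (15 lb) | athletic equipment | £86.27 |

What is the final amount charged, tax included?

£443.11

Phone case £24.62: other taxable items → 5.75% → £1.42
Tennis racket £51.94: athletic equipment, under £75.00 → 3% → £1.56
Cookbook £40.87: books and periodicals → 3.75% → £1.53
T-shirt £15.41: clothing & footwear → 0% → £0.00
Wall clock £21.02: other taxable items → 5.75% → £1.21
Sleeping bag £57.54: athletic equipment, under £75.00 → 3% → £1.73
Used textbook £68.02: books and periodicals → 3.75% → £2.55
Spiral notebook £4.47: other taxable items → 5.75% → £0.26
Scented candle £25.35: other taxable items → 5.75% → £1.46
Umbrella £28.22: other taxable items → 5.75% → £1.62
Pair of dumbbells (15 lb) £86.27: athletic equipment, £75.00 or more → 7% → £6.04
Subtotal = £423.73; tax = £19.38; total due = £443.11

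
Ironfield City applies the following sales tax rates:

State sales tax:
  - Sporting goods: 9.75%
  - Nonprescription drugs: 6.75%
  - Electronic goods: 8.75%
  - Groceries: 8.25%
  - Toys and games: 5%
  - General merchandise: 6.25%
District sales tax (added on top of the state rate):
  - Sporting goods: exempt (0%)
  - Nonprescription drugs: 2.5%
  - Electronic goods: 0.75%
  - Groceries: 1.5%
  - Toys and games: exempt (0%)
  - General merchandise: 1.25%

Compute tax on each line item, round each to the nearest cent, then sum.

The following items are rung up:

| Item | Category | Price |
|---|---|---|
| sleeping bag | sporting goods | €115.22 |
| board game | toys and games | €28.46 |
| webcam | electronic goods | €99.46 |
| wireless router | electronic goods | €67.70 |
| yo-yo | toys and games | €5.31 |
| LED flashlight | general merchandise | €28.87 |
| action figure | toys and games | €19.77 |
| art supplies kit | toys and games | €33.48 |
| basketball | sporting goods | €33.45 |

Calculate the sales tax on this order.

Sleeping bag €115.22: sporting goods → 9.75% + 0% district = 9.75% → €11.23
Board game €28.46: toys and games → 5% + 0% district = 5% → €1.42
Webcam €99.46: electronic goods → 8.75% + 0.75% district = 9.5% → €9.45
Wireless router €67.70: electronic goods → 8.75% + 0.75% district = 9.5% → €6.43
Yo-yo €5.31: toys and games → 5% + 0% district = 5% → €0.27
LED flashlight €28.87: general merchandise → 6.25% + 1.25% district = 7.5% → €2.17
Action figure €19.77: toys and games → 5% + 0% district = 5% → €0.99
Art supplies kit €33.48: toys and games → 5% + 0% district = 5% → €1.67
Basketball €33.45: sporting goods → 9.75% + 0% district = 9.75% → €3.26
Total tax = €11.23 + €1.42 + €9.45 + €6.43 + €0.27 + €2.17 + €0.99 + €1.67 + €3.26 = €36.89

€36.89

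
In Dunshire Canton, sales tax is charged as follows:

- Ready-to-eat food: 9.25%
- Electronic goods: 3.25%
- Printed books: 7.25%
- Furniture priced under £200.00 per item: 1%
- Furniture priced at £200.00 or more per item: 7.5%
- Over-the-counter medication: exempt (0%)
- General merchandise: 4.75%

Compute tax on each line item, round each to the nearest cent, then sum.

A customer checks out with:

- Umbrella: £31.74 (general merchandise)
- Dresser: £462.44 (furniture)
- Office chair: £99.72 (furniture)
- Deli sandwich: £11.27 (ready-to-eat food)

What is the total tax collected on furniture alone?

£35.68

Dresser £462.44: furniture, £200.00 or more → 7.5% → £34.68
Office chair £99.72: furniture, under £200.00 → 1% → £1.00
Tax on furniture = £34.68 + £1.00 = £35.68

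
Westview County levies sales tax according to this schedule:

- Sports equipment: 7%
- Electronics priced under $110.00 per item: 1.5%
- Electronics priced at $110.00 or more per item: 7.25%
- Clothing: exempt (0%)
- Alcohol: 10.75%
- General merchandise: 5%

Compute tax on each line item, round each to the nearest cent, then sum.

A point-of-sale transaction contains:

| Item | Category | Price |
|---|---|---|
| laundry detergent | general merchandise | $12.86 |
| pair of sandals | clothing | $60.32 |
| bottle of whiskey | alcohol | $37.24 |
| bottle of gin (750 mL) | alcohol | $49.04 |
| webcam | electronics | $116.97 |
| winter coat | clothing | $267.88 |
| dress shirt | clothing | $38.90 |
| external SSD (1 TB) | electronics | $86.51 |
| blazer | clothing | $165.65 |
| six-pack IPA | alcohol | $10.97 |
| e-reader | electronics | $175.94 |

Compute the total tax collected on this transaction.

$33.63

Laundry detergent $12.86: general merchandise → 5% → $0.64
Pair of sandals $60.32: clothing → 0% → $0.00
Bottle of whiskey $37.24: alcohol → 10.75% → $4.00
Bottle of gin (750 mL) $49.04: alcohol → 10.75% → $5.27
Webcam $116.97: electronics, $110.00 or more → 7.25% → $8.48
Winter coat $267.88: clothing → 0% → $0.00
Dress shirt $38.90: clothing → 0% → $0.00
External SSD (1 TB) $86.51: electronics, under $110.00 → 1.5% → $1.30
Blazer $165.65: clothing → 0% → $0.00
Six-pack IPA $10.97: alcohol → 10.75% → $1.18
E-reader $175.94: electronics, $110.00 or more → 7.25% → $12.76
Total tax = $0.64 + $4.00 + $5.27 + $8.48 + $1.30 + $1.18 + $12.76 = $33.63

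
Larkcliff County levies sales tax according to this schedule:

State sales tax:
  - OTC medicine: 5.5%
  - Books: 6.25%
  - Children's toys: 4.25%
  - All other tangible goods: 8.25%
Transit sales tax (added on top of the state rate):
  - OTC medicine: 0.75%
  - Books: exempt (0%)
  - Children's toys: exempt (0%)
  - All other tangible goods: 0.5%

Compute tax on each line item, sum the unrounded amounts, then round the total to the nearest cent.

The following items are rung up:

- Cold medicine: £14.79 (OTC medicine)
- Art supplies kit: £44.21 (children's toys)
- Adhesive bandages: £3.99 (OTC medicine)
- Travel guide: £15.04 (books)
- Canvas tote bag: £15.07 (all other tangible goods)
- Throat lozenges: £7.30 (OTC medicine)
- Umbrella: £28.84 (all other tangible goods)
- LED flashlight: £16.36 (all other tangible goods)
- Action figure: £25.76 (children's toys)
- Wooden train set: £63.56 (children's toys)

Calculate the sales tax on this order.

£13.52

Cold medicine £14.79: OTC medicine → 5.5% + 0.75% transit = 6.25% → £0.924375
Art supplies kit £44.21: children's toys → 4.25% + 0% transit = 4.25% → £1.878925
Adhesive bandages £3.99: OTC medicine → 5.5% + 0.75% transit = 6.25% → £0.249375
Travel guide £15.04: books → 6.25% + 0% transit = 6.25% → £0.94
Canvas tote bag £15.07: all other tangible goods → 8.25% + 0.5% transit = 8.75% → £1.318625
Throat lozenges £7.30: OTC medicine → 5.5% + 0.75% transit = 6.25% → £0.45625
Umbrella £28.84: all other tangible goods → 8.25% + 0.5% transit = 8.75% → £2.5235
LED flashlight £16.36: all other tangible goods → 8.25% + 0.5% transit = 8.75% → £1.4315
Action figure £25.76: children's toys → 4.25% + 0% transit = 4.25% → £1.0948
Wooden train set £63.56: children's toys → 4.25% + 0% transit = 4.25% → £2.7013
Unrounded tax sum = £13.51865 → £13.52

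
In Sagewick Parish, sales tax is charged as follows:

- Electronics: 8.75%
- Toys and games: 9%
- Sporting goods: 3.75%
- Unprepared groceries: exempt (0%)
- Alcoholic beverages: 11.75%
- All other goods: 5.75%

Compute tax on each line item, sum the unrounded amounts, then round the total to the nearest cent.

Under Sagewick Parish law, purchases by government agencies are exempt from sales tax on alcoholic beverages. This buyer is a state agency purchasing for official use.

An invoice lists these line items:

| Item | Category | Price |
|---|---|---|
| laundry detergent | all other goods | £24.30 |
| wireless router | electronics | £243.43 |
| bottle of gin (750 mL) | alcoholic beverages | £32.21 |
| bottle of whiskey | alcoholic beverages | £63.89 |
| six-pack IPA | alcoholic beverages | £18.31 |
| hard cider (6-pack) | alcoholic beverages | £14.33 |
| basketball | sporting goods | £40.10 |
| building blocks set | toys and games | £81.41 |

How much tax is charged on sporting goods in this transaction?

£1.50

Basketball £40.10: sporting goods → 3.75% → £1.50375
Tax on sporting goods: unrounded sum = £1.50375 → £1.50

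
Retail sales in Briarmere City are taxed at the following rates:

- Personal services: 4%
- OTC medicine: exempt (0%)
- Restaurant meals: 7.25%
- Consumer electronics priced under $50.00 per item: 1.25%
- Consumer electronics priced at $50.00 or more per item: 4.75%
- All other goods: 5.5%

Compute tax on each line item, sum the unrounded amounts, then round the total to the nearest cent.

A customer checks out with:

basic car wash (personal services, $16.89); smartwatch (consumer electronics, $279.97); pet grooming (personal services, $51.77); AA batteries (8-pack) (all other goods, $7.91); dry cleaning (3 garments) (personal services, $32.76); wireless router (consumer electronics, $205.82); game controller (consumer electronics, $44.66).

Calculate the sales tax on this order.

Basic car wash $16.89: personal services → 4% → $0.6756
Smartwatch $279.97: consumer electronics, $50.00 or more → 4.75% → $13.298575
Pet grooming $51.77: personal services → 4% → $2.0708
AA batteries (8-pack) $7.91: all other goods → 5.5% → $0.43505
Dry cleaning (3 garments) $32.76: personal services → 4% → $1.3104
Wireless router $205.82: consumer electronics, $50.00 or more → 4.75% → $9.77645
Game controller $44.66: consumer electronics, under $50.00 → 1.25% → $0.55825
Unrounded tax sum = $28.125125 → $28.13

$28.13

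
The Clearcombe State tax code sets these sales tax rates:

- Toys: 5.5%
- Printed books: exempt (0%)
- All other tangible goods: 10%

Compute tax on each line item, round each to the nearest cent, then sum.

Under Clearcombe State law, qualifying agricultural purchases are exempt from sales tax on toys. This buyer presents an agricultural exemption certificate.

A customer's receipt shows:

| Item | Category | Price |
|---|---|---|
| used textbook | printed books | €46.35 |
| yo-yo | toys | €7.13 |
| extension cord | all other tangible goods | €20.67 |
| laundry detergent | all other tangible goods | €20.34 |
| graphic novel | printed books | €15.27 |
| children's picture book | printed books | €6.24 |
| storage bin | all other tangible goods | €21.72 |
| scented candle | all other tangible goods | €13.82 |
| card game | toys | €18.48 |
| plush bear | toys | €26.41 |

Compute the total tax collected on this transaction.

Used textbook €46.35: printed books → 0% → €0.00
Yo-yo €7.13: toys, buyer-exempt → 0% → €0.00
Extension cord €20.67: all other tangible goods → 10% → €2.07
Laundry detergent €20.34: all other tangible goods → 10% → €2.03
Graphic novel €15.27: printed books → 0% → €0.00
Children's picture book €6.24: printed books → 0% → €0.00
Storage bin €21.72: all other tangible goods → 10% → €2.17
Scented candle €13.82: all other tangible goods → 10% → €1.38
Card game €18.48: toys, buyer-exempt → 0% → €0.00
Plush bear €26.41: toys, buyer-exempt → 0% → €0.00
Total tax = €2.07 + €2.03 + €2.17 + €1.38 = €7.65

€7.65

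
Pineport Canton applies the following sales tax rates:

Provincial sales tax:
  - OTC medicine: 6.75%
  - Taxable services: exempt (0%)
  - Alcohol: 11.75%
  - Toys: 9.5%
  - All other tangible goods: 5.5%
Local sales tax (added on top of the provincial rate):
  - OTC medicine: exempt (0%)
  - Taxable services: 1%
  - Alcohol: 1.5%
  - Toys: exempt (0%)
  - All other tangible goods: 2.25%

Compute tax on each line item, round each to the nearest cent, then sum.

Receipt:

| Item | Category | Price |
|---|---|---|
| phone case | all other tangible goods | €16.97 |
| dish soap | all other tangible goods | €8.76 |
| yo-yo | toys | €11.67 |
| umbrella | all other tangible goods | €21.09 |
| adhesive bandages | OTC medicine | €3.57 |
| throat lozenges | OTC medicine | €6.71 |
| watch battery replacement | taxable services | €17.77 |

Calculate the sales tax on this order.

€5.61

Phone case €16.97: all other tangible goods → 5.5% + 2.25% local = 7.75% → €1.32
Dish soap €8.76: all other tangible goods → 5.5% + 2.25% local = 7.75% → €0.68
Yo-yo €11.67: toys → 9.5% + 0% local = 9.5% → €1.11
Umbrella €21.09: all other tangible goods → 5.5% + 2.25% local = 7.75% → €1.63
Adhesive bandages €3.57: OTC medicine → 6.75% + 0% local = 6.75% → €0.24
Throat lozenges €6.71: OTC medicine → 6.75% + 0% local = 6.75% → €0.45
Watch battery replacement €17.77: taxable services → 0% + 1% local = 1% → €0.18
Total tax = €1.32 + €0.68 + €1.11 + €1.63 + €0.24 + €0.45 + €0.18 = €5.61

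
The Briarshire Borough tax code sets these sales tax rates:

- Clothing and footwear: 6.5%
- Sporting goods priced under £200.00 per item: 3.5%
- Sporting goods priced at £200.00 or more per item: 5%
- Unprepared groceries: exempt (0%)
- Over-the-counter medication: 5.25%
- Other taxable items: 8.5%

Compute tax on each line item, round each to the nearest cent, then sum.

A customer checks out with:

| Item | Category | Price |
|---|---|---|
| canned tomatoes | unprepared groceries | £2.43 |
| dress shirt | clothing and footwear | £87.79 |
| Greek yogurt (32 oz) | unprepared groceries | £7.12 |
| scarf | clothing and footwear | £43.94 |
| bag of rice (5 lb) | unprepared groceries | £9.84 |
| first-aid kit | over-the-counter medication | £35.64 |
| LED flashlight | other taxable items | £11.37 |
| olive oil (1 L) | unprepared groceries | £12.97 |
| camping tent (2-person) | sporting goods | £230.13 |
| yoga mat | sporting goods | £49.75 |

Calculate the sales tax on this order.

£24.66

Canned tomatoes £2.43: unprepared groceries → 0% → £0.00
Dress shirt £87.79: clothing and footwear → 6.5% → £5.71
Greek yogurt (32 oz) £7.12: unprepared groceries → 0% → £0.00
Scarf £43.94: clothing and footwear → 6.5% → £2.86
Bag of rice (5 lb) £9.84: unprepared groceries → 0% → £0.00
First-aid kit £35.64: over-the-counter medication → 5.25% → £1.87
LED flashlight £11.37: other taxable items → 8.5% → £0.97
Olive oil (1 L) £12.97: unprepared groceries → 0% → £0.00
Camping tent (2-person) £230.13: sporting goods, £200.00 or more → 5% → £11.51
Yoga mat £49.75: sporting goods, under £200.00 → 3.5% → £1.74
Total tax = £5.71 + £2.86 + £1.87 + £0.97 + £11.51 + £1.74 = £24.66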